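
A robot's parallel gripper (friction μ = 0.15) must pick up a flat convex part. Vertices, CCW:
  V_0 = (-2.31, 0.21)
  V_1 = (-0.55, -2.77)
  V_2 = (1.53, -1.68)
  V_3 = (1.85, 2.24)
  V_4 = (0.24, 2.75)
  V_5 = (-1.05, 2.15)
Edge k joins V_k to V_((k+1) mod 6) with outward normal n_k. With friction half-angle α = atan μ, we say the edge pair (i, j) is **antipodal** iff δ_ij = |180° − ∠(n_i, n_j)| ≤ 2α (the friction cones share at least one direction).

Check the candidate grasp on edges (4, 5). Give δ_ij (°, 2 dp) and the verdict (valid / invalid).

α = atan 0.15 = 8.53°;  2α = 17.06°
edge 4: e_4 = (-1.29, -0.60);  n_4 = (-0.4217, +0.9067)
edge 5: e_5 = (-1.26, -1.94);  n_5 = (-0.8386, +0.5447)
∠(n_4, n_5) = 32.05°
δ = |180° − 32.05°| = 147.95°
147.95° > 2α = 17.06°  →  invalid

δ = 147.95°, invalid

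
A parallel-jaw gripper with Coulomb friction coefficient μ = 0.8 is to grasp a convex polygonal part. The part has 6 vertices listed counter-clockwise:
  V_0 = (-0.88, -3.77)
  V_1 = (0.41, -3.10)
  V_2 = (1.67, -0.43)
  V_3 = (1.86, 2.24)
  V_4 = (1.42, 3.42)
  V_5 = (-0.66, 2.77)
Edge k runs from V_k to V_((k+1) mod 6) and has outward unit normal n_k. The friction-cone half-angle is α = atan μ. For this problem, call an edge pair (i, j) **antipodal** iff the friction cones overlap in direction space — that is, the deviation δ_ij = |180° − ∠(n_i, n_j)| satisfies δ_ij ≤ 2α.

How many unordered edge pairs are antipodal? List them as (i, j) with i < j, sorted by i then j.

α = atan 0.8 = 38.66°;  2α = 77.32°
n_0 = (+0.4609, -0.8874)
n_1 = (+0.9044, -0.4268)
n_2 = (+0.9975, -0.0710)
n_3 = (+0.9370, +0.3494)
n_4 = (-0.2983, +0.9545)
n_5 = (-0.9994, +0.0336)
  (0,1): δ = 142.71°  ·
  (0,2): δ = 121.52°  ·
  (0,3): δ = 97.00°  ·
  (0,4): δ = 10.09°  ✓
  (0,5): δ = 60.63°  ✓
  (1,2): δ = 158.81°  ·
  (1,3): δ = 134.29°  ·
  (1,4): δ = 47.38°  ✓
  (1,5): δ = 23.34°  ✓
  (2,3): δ = 155.48°  ·
  (2,4): δ = 68.58°  ✓
  (2,5): δ = 2.14°  ✓
  (3,4): δ = 93.10°  ·
  (3,5): δ = 22.38°  ✓
  (4,5): δ = 109.28°  ·
antipodal pairs: 7

count = 7; pairs: (0,4), (0,5), (1,4), (1,5), (2,4), (2,5), (3,5)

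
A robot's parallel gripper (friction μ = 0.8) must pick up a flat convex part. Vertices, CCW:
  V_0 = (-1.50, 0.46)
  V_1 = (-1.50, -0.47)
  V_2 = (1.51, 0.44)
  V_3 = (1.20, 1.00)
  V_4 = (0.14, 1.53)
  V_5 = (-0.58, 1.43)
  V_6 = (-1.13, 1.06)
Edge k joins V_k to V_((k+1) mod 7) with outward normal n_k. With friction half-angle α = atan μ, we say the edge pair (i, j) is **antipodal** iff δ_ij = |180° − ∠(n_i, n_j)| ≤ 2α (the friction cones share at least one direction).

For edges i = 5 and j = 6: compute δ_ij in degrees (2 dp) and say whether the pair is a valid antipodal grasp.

α = atan 0.8 = 38.66°;  2α = 77.32°
edge 5: e_5 = (-0.55, -0.37);  n_5 = (-0.5582, +0.8297)
edge 6: e_6 = (-0.37, -0.60);  n_6 = (-0.8512, +0.5249)
∠(n_5, n_6) = 24.41°
δ = |180° − 24.41°| = 155.59°
155.59° > 2α = 77.32°  →  invalid

δ = 155.59°, invalid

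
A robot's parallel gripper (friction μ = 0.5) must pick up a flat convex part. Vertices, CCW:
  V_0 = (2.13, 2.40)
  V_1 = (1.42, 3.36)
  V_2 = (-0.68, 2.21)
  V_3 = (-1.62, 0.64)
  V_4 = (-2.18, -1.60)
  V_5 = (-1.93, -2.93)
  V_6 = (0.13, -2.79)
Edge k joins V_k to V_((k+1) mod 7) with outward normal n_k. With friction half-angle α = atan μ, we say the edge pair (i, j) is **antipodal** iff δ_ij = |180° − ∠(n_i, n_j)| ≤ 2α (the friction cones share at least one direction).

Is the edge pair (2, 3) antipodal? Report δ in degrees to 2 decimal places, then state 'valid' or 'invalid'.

δ = 163.13°, invalid

α = atan 0.5 = 26.57°;  2α = 53.13°
edge 2: e_2 = (-0.94, -1.57);  n_2 = (-0.8580, +0.5137)
edge 3: e_3 = (-0.56, -2.24);  n_3 = (-0.9701, +0.2425)
∠(n_2, n_3) = 16.87°
δ = |180° − 16.87°| = 163.13°
163.13° > 2α = 53.13°  →  invalid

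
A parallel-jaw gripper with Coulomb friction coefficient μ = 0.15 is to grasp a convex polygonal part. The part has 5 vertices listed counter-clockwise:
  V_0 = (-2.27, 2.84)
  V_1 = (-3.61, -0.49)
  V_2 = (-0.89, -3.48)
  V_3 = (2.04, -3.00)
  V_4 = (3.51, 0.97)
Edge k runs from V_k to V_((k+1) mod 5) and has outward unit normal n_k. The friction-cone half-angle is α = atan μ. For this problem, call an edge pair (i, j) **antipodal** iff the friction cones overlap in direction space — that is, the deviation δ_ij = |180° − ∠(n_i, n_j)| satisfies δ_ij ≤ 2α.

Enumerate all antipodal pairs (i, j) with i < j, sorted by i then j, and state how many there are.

α = atan 0.15 = 8.53°;  2α = 17.06°
n_0 = (-0.9277, +0.3733)
n_1 = (-0.7397, -0.6729)
n_2 = (+0.1617, -0.9868)
n_3 = (+0.9378, -0.3472)
n_4 = (+0.3078, +0.9514)
  (0,1): δ = 115.79°  ·
  (0,2): δ = 58.78°  ·
  (0,3): δ = 1.60°  ✓
  (0,4): δ = 93.99°  ·
  (1,2): δ = 122.99°  ·
  (1,3): δ = 62.61°  ·
  (1,4): δ = 29.78°  ·
  (2,3): δ = 119.62°  ·
  (2,4): δ = 27.23°  ·
  (3,4): δ = 87.61°  ·
antipodal pairs: 1

count = 1; pairs: (0,3)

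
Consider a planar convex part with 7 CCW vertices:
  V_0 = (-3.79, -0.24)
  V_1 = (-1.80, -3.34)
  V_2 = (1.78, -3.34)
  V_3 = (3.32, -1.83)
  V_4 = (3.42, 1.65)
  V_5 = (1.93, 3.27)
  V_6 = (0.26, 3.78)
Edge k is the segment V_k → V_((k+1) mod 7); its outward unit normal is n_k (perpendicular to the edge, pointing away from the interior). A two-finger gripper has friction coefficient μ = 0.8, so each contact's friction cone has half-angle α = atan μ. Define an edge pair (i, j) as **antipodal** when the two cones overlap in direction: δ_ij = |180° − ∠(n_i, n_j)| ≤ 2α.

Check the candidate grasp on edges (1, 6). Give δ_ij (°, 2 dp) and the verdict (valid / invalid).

δ = 44.79°, valid

α = atan 0.8 = 38.66°;  2α = 77.32°
edge 1: e_1 = (+3.58, +0.00);  n_1 = (+0.0000, -1.0000)
edge 6: e_6 = (-4.05, -4.02);  n_6 = (-0.7045, +0.7097)
∠(n_1, n_6) = 135.21°
δ = |180° − 135.21°| = 44.79°
44.79° ≤ 2α = 77.32°  →  valid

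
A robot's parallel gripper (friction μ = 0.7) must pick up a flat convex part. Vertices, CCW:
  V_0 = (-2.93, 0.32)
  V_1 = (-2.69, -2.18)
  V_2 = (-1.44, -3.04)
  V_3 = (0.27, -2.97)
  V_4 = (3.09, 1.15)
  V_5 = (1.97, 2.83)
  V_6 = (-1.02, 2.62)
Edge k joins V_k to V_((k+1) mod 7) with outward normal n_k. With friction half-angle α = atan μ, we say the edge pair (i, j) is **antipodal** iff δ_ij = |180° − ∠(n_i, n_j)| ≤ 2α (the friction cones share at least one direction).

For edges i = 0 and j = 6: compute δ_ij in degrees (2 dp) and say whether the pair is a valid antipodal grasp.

δ = 134.81°, invalid

α = atan 0.7 = 34.99°;  2α = 69.98°
edge 0: e_0 = (+0.24, -2.50);  n_0 = (-0.9954, -0.0956)
edge 6: e_6 = (-1.91, -2.30);  n_6 = (-0.7693, +0.6389)
∠(n_0, n_6) = 45.19°
δ = |180° − 45.19°| = 134.81°
134.81° > 2α = 69.98°  →  invalid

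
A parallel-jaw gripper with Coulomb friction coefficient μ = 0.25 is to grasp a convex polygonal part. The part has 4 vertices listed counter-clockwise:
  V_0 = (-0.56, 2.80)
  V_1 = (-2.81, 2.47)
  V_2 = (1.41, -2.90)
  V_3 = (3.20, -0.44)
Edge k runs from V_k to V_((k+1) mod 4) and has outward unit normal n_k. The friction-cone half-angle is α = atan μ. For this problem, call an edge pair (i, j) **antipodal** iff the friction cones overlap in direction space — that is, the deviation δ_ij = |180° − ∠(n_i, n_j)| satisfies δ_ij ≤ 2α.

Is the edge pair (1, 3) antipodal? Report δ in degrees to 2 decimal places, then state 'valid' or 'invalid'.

δ = 11.09°, valid

α = atan 0.25 = 14.04°;  2α = 28.07°
edge 1: e_1 = (+4.22, -5.37);  n_1 = (-0.7863, -0.6179)
edge 3: e_3 = (-3.76, +3.24);  n_3 = (+0.6528, +0.7575)
∠(n_1, n_3) = 168.91°
δ = |180° − 168.91°| = 11.09°
11.09° ≤ 2α = 28.07°  →  valid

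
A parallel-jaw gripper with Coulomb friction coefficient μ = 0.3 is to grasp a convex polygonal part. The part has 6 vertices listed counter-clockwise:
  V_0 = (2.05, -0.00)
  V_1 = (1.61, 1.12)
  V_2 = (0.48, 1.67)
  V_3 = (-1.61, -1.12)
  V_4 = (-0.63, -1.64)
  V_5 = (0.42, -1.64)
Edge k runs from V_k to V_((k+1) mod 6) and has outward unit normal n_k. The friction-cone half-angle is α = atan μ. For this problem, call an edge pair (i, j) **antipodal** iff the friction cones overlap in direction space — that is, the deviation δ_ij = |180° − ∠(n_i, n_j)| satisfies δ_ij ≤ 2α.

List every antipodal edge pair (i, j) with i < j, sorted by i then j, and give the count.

count = 3; pairs: (1,3), (1,4), (2,5)

α = atan 0.3 = 16.70°;  2α = 33.40°
n_0 = (+0.9308, +0.3657)
n_1 = (+0.4376, +0.8992)
n_2 = (-0.8003, +0.5995)
n_3 = (-0.4687, -0.8833)
n_4 = (+0.0000, -1.0000)
n_5 = (+0.7093, -0.7049)
  (0,1): δ = 137.40°  ·
  (0,2): δ = 58.28°  ·
  (0,3): δ = 40.60°  ·
  (0,4): δ = 68.55°  ·
  (0,5): δ = 113.73°  ·
  (1,2): δ = 100.88°  ·
  (1,3): δ = 2.00°  ✓
  (1,4): δ = 25.95°  ✓
  (1,5): δ = 71.13°  ·
  (2,3): δ = 81.11°  ·
  (2,4): δ = 53.16°  ·
  (2,5): δ = 7.99°  ✓
  (3,4): δ = 152.05°  ·
  (3,5): δ = 106.87°  ·
  (4,5): δ = 134.82°  ·
antipodal pairs: 3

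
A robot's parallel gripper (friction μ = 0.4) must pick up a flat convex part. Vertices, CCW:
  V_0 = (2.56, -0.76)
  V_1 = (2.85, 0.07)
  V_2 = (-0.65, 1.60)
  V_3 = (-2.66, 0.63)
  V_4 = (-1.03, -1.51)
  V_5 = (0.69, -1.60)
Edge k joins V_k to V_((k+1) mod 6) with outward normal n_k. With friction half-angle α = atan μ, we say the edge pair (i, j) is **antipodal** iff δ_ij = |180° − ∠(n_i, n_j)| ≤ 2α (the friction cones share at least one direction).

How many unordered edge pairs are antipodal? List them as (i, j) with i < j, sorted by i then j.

count = 4; pairs: (1,3), (1,4), (2,4), (2,5)

α = atan 0.4 = 21.80°;  2α = 43.60°
n_0 = (+0.9440, -0.3298)
n_1 = (+0.4005, +0.9163)
n_2 = (-0.4346, +0.9006)
n_3 = (-0.7955, -0.6059)
n_4 = (-0.0523, -0.9986)
n_5 = (+0.4098, -0.9122)
  (0,1): δ = 94.35°  ·
  (0,2): δ = 44.98°  ·
  (0,3): δ = 56.56°  ·
  (0,4): δ = 106.26°  ·
  (0,5): δ = 133.45°  ·
  (1,2): δ = 130.63°  ·
  (1,3): δ = 29.09°  ✓
  (1,4): δ = 20.62°  ✓
  (1,5): δ = 47.80°  ·
  (2,3): δ = 78.47°  ·
  (2,4): δ = 28.76°  ✓
  (2,5): δ = 1.57°  ✓
  (3,4): δ = 130.29°  ·
  (3,5): δ = 103.11°  ·
  (4,5): δ = 152.82°  ·
antipodal pairs: 4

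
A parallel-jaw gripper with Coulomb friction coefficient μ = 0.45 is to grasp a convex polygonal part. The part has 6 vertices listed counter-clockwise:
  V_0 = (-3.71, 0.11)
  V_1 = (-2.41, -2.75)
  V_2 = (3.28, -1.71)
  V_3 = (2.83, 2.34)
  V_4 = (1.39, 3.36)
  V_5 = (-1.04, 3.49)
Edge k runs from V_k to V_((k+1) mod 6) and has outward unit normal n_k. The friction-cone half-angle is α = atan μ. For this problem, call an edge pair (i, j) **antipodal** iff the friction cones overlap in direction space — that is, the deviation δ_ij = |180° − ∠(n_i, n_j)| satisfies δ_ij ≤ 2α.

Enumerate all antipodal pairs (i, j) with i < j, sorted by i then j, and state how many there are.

count = 6; pairs: (0,2), (0,3), (1,3), (1,4), (1,5), (2,5)

α = atan 0.45 = 24.23°;  2α = 48.46°
n_0 = (-0.9104, -0.4138)
n_1 = (+0.1798, -0.9837)
n_2 = (+0.9939, +0.1104)
n_3 = (+0.5780, +0.8160)
n_4 = (+0.0534, +0.9986)
n_5 = (-0.7847, +0.6199)
  (0,1): δ = 104.09°  ·
  (0,2): δ = 18.10°  ✓
  (0,3): δ = 30.24°  ✓
  (0,4): δ = 62.49°  ·
  (0,5): δ = 117.25°  ·
  (1,2): δ = 94.02°  ·
  (1,3): δ = 45.67°  ✓
  (1,4): δ = 13.42°  ✓
  (1,5): δ = 41.34°  ✓
  (2,3): δ = 131.65°  ·
  (2,4): δ = 99.40°  ·
  (2,5): δ = 44.65°  ✓
  (3,4): δ = 147.75°  ·
  (3,5): δ = 93.00°  ·
  (4,5): δ = 125.24°  ·
antipodal pairs: 6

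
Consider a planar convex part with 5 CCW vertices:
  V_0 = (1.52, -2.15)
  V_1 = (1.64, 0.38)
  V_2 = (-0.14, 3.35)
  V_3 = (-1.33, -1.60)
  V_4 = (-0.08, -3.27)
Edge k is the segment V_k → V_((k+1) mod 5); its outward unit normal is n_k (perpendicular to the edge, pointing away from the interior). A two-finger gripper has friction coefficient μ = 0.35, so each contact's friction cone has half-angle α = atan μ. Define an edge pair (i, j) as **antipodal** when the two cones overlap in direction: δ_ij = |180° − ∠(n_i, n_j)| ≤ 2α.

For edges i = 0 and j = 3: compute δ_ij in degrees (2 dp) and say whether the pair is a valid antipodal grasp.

α = atan 0.35 = 19.29°;  2α = 38.58°
edge 0: e_0 = (+0.12, +2.53);  n_0 = (+0.9989, -0.0474)
edge 3: e_3 = (+1.25, -1.67);  n_3 = (-0.8006, -0.5992)
∠(n_0, n_3) = 140.47°
δ = |180° − 140.47°| = 39.53°
39.53° > 2α = 38.58°  →  invalid

δ = 39.53°, invalid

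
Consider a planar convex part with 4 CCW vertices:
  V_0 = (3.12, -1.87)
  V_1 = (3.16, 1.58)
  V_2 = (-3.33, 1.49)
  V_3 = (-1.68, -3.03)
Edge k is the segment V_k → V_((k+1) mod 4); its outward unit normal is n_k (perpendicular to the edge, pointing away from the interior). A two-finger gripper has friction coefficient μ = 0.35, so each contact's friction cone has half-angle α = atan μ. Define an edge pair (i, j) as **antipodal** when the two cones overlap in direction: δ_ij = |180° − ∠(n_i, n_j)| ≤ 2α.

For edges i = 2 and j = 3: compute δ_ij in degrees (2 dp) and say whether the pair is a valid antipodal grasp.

δ = 96.47°, invalid

α = atan 0.35 = 19.29°;  2α = 38.58°
edge 2: e_2 = (+1.65, -4.52);  n_2 = (-0.9394, -0.3429)
edge 3: e_3 = (+4.80, +1.16);  n_3 = (+0.2349, -0.9720)
∠(n_2, n_3) = 83.53°
δ = |180° − 83.53°| = 96.47°
96.47° > 2α = 38.58°  →  invalid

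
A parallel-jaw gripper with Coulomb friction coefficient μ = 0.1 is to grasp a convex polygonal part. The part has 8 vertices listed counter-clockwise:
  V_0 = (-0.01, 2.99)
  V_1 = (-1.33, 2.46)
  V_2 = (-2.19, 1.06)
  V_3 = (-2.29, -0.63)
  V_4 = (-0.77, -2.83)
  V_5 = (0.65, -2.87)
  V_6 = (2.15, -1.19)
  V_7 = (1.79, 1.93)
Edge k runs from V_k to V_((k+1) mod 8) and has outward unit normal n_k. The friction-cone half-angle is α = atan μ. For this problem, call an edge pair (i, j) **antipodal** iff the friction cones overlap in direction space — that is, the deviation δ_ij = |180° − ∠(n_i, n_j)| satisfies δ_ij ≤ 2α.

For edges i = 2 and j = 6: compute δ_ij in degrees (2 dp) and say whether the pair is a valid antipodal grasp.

α = atan 0.1 = 5.71°;  2α = 11.42°
edge 2: e_2 = (-0.10, -1.69);  n_2 = (-0.9983, +0.0591)
edge 6: e_6 = (-0.36, +3.12);  n_6 = (+0.9934, +0.1146)
∠(n_2, n_6) = 170.03°
δ = |180° − 170.03°| = 9.97°
9.97° ≤ 2α = 11.42°  →  valid

δ = 9.97°, valid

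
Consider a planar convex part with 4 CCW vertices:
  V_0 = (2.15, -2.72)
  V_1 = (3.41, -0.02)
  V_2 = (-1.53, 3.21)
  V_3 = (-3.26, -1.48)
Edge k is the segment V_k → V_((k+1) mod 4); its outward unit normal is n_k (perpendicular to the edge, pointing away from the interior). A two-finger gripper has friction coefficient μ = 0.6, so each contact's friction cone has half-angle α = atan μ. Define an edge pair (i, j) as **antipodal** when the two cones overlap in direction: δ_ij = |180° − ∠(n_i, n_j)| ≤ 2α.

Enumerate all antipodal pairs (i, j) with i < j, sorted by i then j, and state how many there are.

α = atan 0.6 = 30.96°;  2α = 61.93°
n_0 = (+0.9062, -0.4229)
n_1 = (+0.5472, +0.8370)
n_2 = (-0.9382, +0.3461)
n_3 = (-0.2234, -0.9747)
  (0,1): δ = 98.16°  ·
  (0,2): δ = 4.77°  ✓
  (0,3): δ = 102.11°  ·
  (1,2): δ = 77.07°  ·
  (1,3): δ = 20.27°  ✓
  (2,3): δ = 82.66°  ·
antipodal pairs: 2

count = 2; pairs: (0,2), (1,3)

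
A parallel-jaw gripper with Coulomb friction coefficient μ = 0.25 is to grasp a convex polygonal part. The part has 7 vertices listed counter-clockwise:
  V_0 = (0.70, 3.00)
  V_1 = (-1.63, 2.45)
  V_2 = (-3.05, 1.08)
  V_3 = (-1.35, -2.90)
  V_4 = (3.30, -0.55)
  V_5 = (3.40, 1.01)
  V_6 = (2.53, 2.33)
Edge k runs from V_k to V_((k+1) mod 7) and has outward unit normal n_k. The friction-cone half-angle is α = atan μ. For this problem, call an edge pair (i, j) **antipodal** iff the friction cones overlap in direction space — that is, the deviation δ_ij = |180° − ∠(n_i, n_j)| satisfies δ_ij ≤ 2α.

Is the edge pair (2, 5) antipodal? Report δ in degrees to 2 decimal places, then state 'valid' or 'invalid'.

α = atan 0.25 = 14.04°;  2α = 28.07°
edge 2: e_2 = (+1.70, -3.98);  n_2 = (-0.9196, -0.3928)
edge 5: e_5 = (-0.87, +1.32);  n_5 = (+0.8350, +0.5503)
∠(n_2, n_5) = 169.74°
δ = |180° − 169.74°| = 10.26°
10.26° ≤ 2α = 28.07°  →  valid

δ = 10.26°, valid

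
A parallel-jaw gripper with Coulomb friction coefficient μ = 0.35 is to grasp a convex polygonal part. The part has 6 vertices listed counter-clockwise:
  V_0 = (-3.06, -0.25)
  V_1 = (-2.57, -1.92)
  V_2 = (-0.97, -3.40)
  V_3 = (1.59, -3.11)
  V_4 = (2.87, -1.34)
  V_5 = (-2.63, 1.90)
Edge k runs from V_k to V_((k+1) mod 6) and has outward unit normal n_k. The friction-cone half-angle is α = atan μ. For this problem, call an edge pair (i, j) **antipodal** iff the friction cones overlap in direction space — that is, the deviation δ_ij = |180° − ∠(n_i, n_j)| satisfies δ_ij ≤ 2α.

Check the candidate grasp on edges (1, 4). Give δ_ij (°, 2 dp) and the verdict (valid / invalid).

α = atan 0.35 = 19.29°;  2α = 38.58°
edge 1: e_1 = (+1.60, -1.48);  n_1 = (-0.6790, -0.7341)
edge 4: e_4 = (-5.50, +3.24);  n_4 = (+0.5076, +0.8616)
∠(n_1, n_4) = 167.73°
δ = |180° − 167.73°| = 12.27°
12.27° ≤ 2α = 38.58°  →  valid

δ = 12.27°, valid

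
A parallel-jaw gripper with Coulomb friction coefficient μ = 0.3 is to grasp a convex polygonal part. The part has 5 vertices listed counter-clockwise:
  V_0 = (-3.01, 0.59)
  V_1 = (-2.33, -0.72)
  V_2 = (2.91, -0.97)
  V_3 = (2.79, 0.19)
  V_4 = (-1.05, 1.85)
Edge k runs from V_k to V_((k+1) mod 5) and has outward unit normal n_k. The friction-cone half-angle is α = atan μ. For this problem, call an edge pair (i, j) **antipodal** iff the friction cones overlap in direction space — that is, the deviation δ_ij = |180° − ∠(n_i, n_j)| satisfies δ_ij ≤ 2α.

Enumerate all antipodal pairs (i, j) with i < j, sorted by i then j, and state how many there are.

α = atan 0.3 = 16.70°;  2α = 33.40°
n_0 = (-0.8875, -0.4607)
n_1 = (-0.0477, -0.9989)
n_2 = (+0.9947, +0.1029)
n_3 = (+0.3968, +0.9179)
n_4 = (-0.5408, +0.8412)
  (0,1): δ = 120.16°  ·
  (0,2): δ = 21.53°  ✓
  (0,3): δ = 39.19°  ·
  (0,4): δ = 95.30°  ·
  (1,2): δ = 81.36°  ·
  (1,3): δ = 20.65°  ✓
  (1,4): δ = 35.47°  ·
  (2,3): δ = 119.28°  ·
  (2,4): δ = 63.17°  ·
  (3,4): δ = 123.89°  ·
antipodal pairs: 2

count = 2; pairs: (0,2), (1,3)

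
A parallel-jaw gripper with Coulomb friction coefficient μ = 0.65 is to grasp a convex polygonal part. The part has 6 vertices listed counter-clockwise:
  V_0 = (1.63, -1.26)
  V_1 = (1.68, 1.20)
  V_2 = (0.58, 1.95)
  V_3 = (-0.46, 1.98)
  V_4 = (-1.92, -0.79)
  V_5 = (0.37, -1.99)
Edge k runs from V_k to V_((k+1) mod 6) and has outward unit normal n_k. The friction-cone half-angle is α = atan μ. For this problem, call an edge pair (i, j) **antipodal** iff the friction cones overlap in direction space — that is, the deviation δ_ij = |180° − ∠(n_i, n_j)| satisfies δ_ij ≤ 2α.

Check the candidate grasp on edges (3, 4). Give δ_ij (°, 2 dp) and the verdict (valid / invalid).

α = atan 0.65 = 33.02°;  2α = 66.05°
edge 3: e_3 = (-1.46, -2.77);  n_3 = (-0.8846, +0.4663)
edge 4: e_4 = (+2.29, -1.20);  n_4 = (-0.4642, -0.8858)
∠(n_3, n_4) = 90.14°
δ = |180° − 90.14°| = 89.86°
89.86° > 2α = 66.05°  →  invalid

δ = 89.86°, invalid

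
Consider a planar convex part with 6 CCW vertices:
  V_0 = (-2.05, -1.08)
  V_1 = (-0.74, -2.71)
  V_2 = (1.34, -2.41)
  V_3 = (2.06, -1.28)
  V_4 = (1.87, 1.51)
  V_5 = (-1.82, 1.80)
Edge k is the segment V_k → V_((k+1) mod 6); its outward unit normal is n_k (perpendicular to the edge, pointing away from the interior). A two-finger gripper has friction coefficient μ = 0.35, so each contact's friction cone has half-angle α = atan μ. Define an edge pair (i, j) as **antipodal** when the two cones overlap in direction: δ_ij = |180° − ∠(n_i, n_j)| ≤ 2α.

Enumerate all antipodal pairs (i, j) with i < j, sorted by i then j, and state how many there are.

count = 4; pairs: (0,3), (1,4), (2,5), (3,5)

α = atan 0.35 = 19.29°;  2α = 38.58°
n_0 = (-0.7795, -0.6264)
n_1 = (+0.1428, -0.9898)
n_2 = (+0.8434, -0.5374)
n_3 = (+0.9977, +0.0679)
n_4 = (+0.0783, +0.9969)
n_5 = (-0.9968, +0.0796)
  (0,1): δ = 120.58°  ·
  (0,2): δ = 71.29°  ·
  (0,3): δ = 34.89°  ✓
  (0,4): δ = 46.72°  ·
  (0,5): δ = 136.65°  ·
  (1,2): δ = 130.71°  ·
  (1,3): δ = 94.31°  ·
  (1,4): δ = 12.70°  ✓
  (1,5): δ = 77.23°  ·
  (2,3): δ = 143.60°  ·
  (2,4): δ = 61.99°  ·
  (2,5): δ = 27.94°  ✓
  (3,4): δ = 98.39°  ·
  (3,5): δ = 8.46°  ✓
  (4,5): δ = 90.07°  ·
antipodal pairs: 4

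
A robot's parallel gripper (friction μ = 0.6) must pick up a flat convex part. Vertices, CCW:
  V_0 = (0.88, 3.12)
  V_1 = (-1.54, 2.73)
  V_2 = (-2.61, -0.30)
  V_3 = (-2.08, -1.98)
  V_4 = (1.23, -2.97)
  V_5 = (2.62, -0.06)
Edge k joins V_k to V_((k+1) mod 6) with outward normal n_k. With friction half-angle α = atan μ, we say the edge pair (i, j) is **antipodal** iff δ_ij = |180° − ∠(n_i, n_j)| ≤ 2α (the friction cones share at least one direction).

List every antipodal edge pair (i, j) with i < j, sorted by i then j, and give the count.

count = 7; pairs: (0,3), (0,4), (1,4), (1,5), (2,4), (2,5), (3,5)

α = atan 0.6 = 30.96°;  2α = 61.93°
n_0 = (-0.1591, +0.9873)
n_1 = (-0.9429, +0.3330)
n_2 = (-0.9537, -0.3009)
n_3 = (-0.2866, -0.9581)
n_4 = (+0.9023, -0.4310)
n_5 = (+0.8773, +0.4800)
  (0,1): δ = 118.60°  ·
  (0,2): δ = 81.65°  ·
  (0,3): δ = 25.81°  ✓
  (0,4): δ = 55.31°  ✓
  (0,5): δ = 109.53°  ·
  (1,2): δ = 143.04°  ·
  (1,3): δ = 87.20°  ·
  (1,4): δ = 6.08°  ✓
  (1,5): δ = 48.14°  ✓
  (2,3): δ = 124.16°  ·
  (2,4): δ = 43.04°  ✓
  (2,5): δ = 11.18°  ✓
  (3,4): δ = 98.88°  ·
  (3,5): δ = 44.66°  ✓
  (4,5): δ = 125.78°  ·
antipodal pairs: 7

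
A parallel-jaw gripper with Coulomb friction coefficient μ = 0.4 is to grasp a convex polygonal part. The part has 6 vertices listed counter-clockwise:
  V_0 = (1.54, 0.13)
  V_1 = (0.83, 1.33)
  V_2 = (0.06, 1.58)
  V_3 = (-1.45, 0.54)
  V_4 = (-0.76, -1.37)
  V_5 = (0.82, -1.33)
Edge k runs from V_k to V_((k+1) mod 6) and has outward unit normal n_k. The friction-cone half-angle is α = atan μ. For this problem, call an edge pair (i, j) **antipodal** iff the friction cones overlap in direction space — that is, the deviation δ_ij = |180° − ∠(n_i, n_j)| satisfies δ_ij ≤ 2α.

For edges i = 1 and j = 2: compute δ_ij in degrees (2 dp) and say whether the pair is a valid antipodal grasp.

α = atan 0.4 = 21.80°;  2α = 43.60°
edge 1: e_1 = (-0.77, +0.25);  n_1 = (+0.3088, +0.9511)
edge 2: e_2 = (-1.51, -1.04);  n_2 = (-0.5672, +0.8236)
∠(n_1, n_2) = 52.54°
δ = |180° − 52.54°| = 127.46°
127.46° > 2α = 43.60°  →  invalid

δ = 127.46°, invalid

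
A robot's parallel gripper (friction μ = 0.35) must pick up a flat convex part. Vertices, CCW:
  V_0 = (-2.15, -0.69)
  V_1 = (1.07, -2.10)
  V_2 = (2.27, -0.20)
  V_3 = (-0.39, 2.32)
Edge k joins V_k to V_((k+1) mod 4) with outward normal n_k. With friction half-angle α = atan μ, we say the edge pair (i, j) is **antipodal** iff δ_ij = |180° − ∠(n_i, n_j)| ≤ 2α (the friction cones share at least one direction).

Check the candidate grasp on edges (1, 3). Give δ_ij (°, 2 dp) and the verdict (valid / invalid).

α = atan 0.35 = 19.29°;  2α = 38.58°
edge 1: e_1 = (+1.20, +1.90);  n_1 = (+0.8455, -0.5340)
edge 3: e_3 = (-1.76, -3.01);  n_3 = (-0.8633, +0.5048)
∠(n_1, n_3) = 178.04°
δ = |180° − 178.04°| = 1.96°
1.96° ≤ 2α = 38.58°  →  valid

δ = 1.96°, valid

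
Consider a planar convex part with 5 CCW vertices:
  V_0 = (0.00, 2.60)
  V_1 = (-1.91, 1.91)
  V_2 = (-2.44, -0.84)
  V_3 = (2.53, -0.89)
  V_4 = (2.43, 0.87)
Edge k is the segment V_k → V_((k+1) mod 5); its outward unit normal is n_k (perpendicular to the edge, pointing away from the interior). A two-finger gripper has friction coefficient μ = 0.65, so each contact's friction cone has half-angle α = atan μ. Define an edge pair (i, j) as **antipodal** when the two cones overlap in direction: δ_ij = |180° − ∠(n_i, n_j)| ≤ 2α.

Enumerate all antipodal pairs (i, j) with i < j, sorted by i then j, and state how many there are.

α = atan 0.65 = 33.02°;  2α = 66.05°
n_0 = (-0.3398, +0.9405)
n_1 = (-0.9819, +0.1892)
n_2 = (-0.0101, -0.9999)
n_3 = (+0.9984, +0.0567)
n_4 = (+0.5800, +0.8146)
  (0,1): δ = 120.77°  ·
  (0,2): δ = 20.44°  ✓
  (0,3): δ = 73.39°  ·
  (0,4): δ = 124.69°  ·
  (1,2): δ = 79.67°  ·
  (1,3): δ = 14.16°  ✓
  (1,4): δ = 65.46°  ✓
  (2,3): δ = 86.17°  ·
  (2,4): δ = 34.87°  ✓
  (3,4): δ = 128.70°  ·
antipodal pairs: 4

count = 4; pairs: (0,2), (1,3), (1,4), (2,4)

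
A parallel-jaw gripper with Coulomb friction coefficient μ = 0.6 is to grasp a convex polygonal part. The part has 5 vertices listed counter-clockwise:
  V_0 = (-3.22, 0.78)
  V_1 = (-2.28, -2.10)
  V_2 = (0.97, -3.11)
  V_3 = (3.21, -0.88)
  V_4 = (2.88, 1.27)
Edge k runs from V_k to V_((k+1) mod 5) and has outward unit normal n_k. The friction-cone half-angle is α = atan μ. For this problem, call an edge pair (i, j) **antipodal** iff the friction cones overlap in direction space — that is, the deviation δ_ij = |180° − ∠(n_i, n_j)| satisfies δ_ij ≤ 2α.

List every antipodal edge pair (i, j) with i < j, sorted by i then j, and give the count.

count = 3; pairs: (0,3), (1,4), (2,4)

α = atan 0.6 = 30.96°;  2α = 61.93°
n_0 = (-0.9506, -0.3103)
n_1 = (-0.2968, -0.9549)
n_2 = (+0.7055, -0.7087)
n_3 = (+0.9884, +0.1517)
n_4 = (-0.0801, +0.9968)
  (0,1): δ = 125.34°  ·
  (0,2): δ = 63.20°  ·
  (0,3): δ = 9.35°  ✓
  (0,4): δ = 76.52°  ·
  (1,2): δ = 117.86°  ·
  (1,3): δ = 64.01°  ·
  (1,4): δ = 21.86°  ✓
  (2,3): δ = 126.15°  ·
  (2,4): δ = 40.28°  ✓
  (3,4): δ = 94.13°  ·
antipodal pairs: 3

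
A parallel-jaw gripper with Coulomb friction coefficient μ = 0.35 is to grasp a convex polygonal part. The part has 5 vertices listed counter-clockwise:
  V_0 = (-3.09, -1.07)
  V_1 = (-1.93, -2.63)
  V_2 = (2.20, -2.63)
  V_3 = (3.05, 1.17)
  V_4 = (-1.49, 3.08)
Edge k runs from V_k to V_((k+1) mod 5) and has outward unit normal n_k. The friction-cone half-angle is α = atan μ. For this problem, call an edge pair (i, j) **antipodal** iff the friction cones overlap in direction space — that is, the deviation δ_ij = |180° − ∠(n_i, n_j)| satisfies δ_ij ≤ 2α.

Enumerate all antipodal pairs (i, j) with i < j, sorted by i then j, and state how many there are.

count = 3; pairs: (0,3), (1,3), (2,4)

α = atan 0.35 = 19.29°;  2α = 38.58°
n_0 = (-0.8025, -0.5967)
n_1 = (+0.0000, -1.0000)
n_2 = (+0.9759, -0.2183)
n_3 = (+0.3878, +0.9217)
n_4 = (-0.9331, +0.3597)
  (0,1): δ = 126.63°  ·
  (0,2): δ = 49.24°  ·
  (0,3): δ = 30.55°  ✓
  (0,4): δ = 122.28°  ·
  (1,2): δ = 102.61°  ·
  (1,3): δ = 22.82°  ✓
  (1,4): δ = 68.92°  ·
  (2,3): δ = 100.21°  ·
  (2,4): δ = 8.48°  ✓
  (3,4): δ = 88.27°  ·
antipodal pairs: 3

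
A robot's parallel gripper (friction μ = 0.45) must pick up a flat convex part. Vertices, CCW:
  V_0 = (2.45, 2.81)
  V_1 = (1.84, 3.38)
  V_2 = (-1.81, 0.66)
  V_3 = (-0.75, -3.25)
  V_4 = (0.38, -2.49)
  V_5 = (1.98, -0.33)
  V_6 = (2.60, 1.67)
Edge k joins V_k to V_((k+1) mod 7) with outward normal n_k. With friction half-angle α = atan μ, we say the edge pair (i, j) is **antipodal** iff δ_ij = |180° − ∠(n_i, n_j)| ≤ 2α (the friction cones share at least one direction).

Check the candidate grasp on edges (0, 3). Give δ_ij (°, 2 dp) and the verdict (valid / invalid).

δ = 76.98°, invalid

α = atan 0.45 = 24.23°;  2α = 48.46°
edge 0: e_0 = (-0.61, +0.57);  n_0 = (+0.6827, +0.7307)
edge 3: e_3 = (+1.13, +0.76);  n_3 = (+0.5581, -0.8298)
∠(n_0, n_3) = 103.02°
δ = |180° − 103.02°| = 76.98°
76.98° > 2α = 48.46°  →  invalid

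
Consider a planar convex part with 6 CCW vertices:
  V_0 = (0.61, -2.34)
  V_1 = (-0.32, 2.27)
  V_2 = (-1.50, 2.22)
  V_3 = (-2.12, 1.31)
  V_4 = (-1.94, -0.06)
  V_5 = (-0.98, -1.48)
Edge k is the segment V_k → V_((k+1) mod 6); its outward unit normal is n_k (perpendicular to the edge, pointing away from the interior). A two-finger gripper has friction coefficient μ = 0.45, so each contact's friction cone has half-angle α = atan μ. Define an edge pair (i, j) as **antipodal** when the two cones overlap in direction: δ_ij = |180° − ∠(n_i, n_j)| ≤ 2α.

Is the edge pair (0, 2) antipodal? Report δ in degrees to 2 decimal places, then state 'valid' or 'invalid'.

δ = 45.67°, valid

α = atan 0.45 = 24.23°;  2α = 48.46°
edge 0: e_0 = (-0.93, +4.61);  n_0 = (+0.9803, +0.1978)
edge 2: e_2 = (-0.62, -0.91);  n_2 = (-0.8264, +0.5631)
∠(n_0, n_2) = 134.33°
δ = |180° − 134.33°| = 45.67°
45.67° ≤ 2α = 48.46°  →  valid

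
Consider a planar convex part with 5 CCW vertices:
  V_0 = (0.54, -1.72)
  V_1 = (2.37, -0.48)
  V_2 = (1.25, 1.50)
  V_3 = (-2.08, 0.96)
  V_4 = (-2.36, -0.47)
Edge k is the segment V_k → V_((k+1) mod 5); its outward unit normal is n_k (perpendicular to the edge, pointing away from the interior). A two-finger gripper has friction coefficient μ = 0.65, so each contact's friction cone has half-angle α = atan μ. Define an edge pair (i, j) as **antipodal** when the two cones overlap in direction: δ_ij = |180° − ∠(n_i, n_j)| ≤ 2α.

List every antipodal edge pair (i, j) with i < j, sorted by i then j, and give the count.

count = 5; pairs: (0,2), (0,3), (1,3), (1,4), (2,4)

α = atan 0.65 = 33.02°;  2α = 66.05°
n_0 = (+0.5609, -0.8279)
n_1 = (+0.8704, +0.4923)
n_2 = (-0.1601, +0.9871)
n_3 = (-0.9814, +0.1922)
n_4 = (-0.3958, -0.9183)
  (0,1): δ = 94.63°  ·
  (0,2): δ = 24.91°  ✓
  (0,3): δ = 44.80°  ✓
  (0,4): δ = 122.56°  ·
  (1,2): δ = 110.28°  ·
  (1,3): δ = 40.57°  ✓
  (1,4): δ = 37.19°  ✓
  (2,3): δ = 110.29°  ·
  (2,4): δ = 32.53°  ✓
  (3,4): δ = 102.24°  ·
antipodal pairs: 5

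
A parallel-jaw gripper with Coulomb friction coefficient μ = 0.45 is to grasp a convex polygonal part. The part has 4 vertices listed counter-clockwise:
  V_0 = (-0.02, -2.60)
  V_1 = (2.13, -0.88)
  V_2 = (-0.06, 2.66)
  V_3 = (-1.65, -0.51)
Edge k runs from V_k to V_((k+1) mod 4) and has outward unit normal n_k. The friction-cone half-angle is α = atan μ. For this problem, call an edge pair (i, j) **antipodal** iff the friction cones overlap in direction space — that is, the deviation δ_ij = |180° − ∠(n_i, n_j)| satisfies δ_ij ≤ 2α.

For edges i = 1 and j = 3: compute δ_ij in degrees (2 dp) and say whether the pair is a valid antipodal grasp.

α = atan 0.45 = 24.23°;  2α = 48.46°
edge 1: e_1 = (-2.19, +3.54);  n_1 = (+0.8504, +0.5261)
edge 3: e_3 = (+1.63, -2.09);  n_3 = (-0.7885, -0.6150)
∠(n_1, n_3) = 173.79°
δ = |180° − 173.79°| = 6.21°
6.21° ≤ 2α = 48.46°  →  valid

δ = 6.21°, valid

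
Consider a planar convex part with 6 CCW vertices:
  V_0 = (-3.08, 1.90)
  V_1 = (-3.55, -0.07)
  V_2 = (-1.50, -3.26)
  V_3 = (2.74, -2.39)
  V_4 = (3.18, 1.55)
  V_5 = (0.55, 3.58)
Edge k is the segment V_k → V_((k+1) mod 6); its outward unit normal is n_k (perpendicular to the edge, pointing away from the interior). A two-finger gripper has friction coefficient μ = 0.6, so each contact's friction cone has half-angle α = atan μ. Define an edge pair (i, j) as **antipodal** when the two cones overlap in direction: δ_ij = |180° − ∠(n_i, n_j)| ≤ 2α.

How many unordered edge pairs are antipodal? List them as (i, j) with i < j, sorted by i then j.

α = atan 0.6 = 30.96°;  2α = 61.93°
n_0 = (-0.9727, +0.2321)
n_1 = (-0.8413, -0.5406)
n_2 = (+0.2010, -0.9796)
n_3 = (+0.9938, -0.1110)
n_4 = (+0.6110, +0.7916)
n_5 = (-0.4200, +0.9075)
  (0,1): δ = 133.86°  ·
  (0,2): δ = 64.99°  ·
  (0,3): δ = 7.05°  ✓
  (0,4): δ = 65.76°  ·
  (0,5): δ = 128.25°  ·
  (1,2): δ = 111.13°  ·
  (1,3): δ = 39.10°  ✓
  (1,4): δ = 19.61°  ✓
  (1,5): δ = 82.11°  ·
  (2,3): δ = 107.97°  ·
  (2,4): δ = 49.26°  ✓
  (2,5): δ = 13.24°  ✓
  (3,4): δ = 121.29°  ·
  (3,5): δ = 58.79°  ✓
  (4,5): δ = 117.50°  ·
antipodal pairs: 6

count = 6; pairs: (0,3), (1,3), (1,4), (2,4), (2,5), (3,5)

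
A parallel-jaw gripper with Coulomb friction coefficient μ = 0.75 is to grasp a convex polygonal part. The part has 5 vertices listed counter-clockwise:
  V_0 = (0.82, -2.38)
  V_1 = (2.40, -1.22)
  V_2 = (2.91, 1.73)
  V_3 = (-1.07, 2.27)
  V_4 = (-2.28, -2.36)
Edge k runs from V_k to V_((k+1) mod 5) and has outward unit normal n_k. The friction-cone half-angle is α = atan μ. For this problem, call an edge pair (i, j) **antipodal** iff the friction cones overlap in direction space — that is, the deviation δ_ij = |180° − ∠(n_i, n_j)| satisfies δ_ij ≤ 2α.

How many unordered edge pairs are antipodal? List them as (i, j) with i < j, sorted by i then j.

count = 4; pairs: (0,2), (0,3), (1,3), (2,4)

α = atan 0.75 = 36.87°;  2α = 73.74°
n_0 = (+0.5918, -0.8061)
n_1 = (+0.9854, -0.1704)
n_2 = (+0.1344, +0.9909)
n_3 = (-0.9675, +0.2528)
n_4 = (-0.0065, -1.0000)
  (0,1): δ = 136.09°  ·
  (0,2): δ = 44.01°  ✓
  (0,3): δ = 39.07°  ✓
  (0,4): δ = 143.35°  ·
  (1,2): δ = 87.92°  ·
  (1,3): δ = 4.84°  ✓
  (1,4): δ = 99.44°  ·
  (2,3): δ = 96.92°  ·
  (2,4): δ = 7.36°  ✓
  (3,4): δ = 75.72°  ·
antipodal pairs: 4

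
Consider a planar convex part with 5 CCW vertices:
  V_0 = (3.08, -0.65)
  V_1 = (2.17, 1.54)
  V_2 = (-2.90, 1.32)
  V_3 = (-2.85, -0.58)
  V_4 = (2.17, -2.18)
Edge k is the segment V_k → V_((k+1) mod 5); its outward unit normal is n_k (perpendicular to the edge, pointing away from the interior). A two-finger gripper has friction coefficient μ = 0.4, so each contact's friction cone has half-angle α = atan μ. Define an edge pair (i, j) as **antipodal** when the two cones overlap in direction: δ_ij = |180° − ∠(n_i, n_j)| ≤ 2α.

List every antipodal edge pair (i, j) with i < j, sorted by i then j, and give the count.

α = atan 0.4 = 21.80°;  2α = 43.60°
n_0 = (+0.9235, +0.3837)
n_1 = (-0.0434, +0.9991)
n_2 = (-0.9997, -0.0263)
n_3 = (-0.3037, -0.9528)
n_4 = (+0.8595, -0.5112)
  (0,1): δ = 110.08°  ·
  (0,2): δ = 21.06°  ✓
  (0,3): δ = 49.76°  ·
  (0,4): δ = 126.69°  ·
  (1,2): δ = 90.98°  ·
  (1,3): δ = 20.16°  ✓
  (1,4): δ = 56.77°  ·
  (2,3): δ = 109.19°  ·
  (2,4): δ = 32.25°  ✓
  (3,4): δ = 103.06°  ·
antipodal pairs: 3

count = 3; pairs: (0,2), (1,3), (2,4)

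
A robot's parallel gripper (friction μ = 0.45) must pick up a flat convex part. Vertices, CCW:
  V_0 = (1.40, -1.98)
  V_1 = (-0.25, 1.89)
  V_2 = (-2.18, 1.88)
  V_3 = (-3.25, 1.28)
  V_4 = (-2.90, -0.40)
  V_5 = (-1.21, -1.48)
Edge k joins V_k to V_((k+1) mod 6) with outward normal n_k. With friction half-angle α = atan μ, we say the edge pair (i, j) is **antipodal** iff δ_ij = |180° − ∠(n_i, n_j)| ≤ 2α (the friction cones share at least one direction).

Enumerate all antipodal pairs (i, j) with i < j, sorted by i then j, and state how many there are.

α = atan 0.45 = 24.23°;  2α = 48.46°
n_0 = (+0.9199, +0.3922)
n_1 = (-0.0052, +1.0000)
n_2 = (-0.4891, +0.8722)
n_3 = (-0.9790, -0.2040)
n_4 = (-0.5385, -0.8426)
n_5 = (-0.1881, -0.9821)
  (0,1): δ = 112.79°  ·
  (0,2): δ = 83.81°  ·
  (0,3): δ = 11.32°  ✓
  (0,4): δ = 34.33°  ✓
  (0,5): δ = 56.06°  ·
  (1,2): δ = 151.02°  ·
  (1,3): δ = 78.53°  ·
  (1,4): δ = 32.88°  ✓
  (1,5): δ = 11.14°  ✓
  (2,3): δ = 107.51°  ·
  (2,4): δ = 61.86°  ·
  (2,5): δ = 40.13°  ✓
  (3,4): δ = 134.35°  ·
  (3,5): δ = 112.61°  ·
  (4,5): δ = 158.26°  ·
antipodal pairs: 5

count = 5; pairs: (0,3), (0,4), (1,4), (1,5), (2,5)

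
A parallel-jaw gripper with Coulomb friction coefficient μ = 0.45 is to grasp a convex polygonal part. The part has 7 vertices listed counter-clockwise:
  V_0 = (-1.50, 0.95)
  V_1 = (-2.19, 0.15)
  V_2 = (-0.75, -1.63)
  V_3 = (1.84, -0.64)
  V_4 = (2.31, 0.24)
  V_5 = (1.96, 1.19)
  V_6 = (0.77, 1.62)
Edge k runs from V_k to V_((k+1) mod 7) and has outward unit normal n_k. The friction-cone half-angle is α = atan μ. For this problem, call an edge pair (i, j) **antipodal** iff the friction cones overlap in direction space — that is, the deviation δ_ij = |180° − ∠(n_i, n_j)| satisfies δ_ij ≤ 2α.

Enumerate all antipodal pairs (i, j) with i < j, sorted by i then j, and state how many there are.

count = 7; pairs: (0,2), (0,3), (1,4), (1,5), (2,5), (2,6), (3,6)

α = atan 0.45 = 24.23°;  2α = 48.46°
n_0 = (-0.7572, +0.6531)
n_1 = (-0.7774, -0.6289)
n_2 = (+0.3570, -0.9341)
n_3 = (+0.8821, -0.4711)
n_4 = (+0.9383, +0.3457)
n_5 = (+0.3398, +0.9405)
n_6 = (-0.2831, +0.9591)
  (0,1): δ = 100.25°  ·
  (0,2): δ = 28.30°  ✓
  (0,3): δ = 12.67°  ✓
  (0,4): δ = 61.00°  ·
  (0,5): δ = 110.91°  ·
  (0,6): δ = 147.22°  ·
  (1,2): δ = 108.05°  ·
  (1,3): δ = 67.08°  ·
  (1,4): δ = 18.75°  ✓
  (1,5): δ = 31.16°  ✓
  (1,6): δ = 67.47°  ·
  (2,3): δ = 139.03°  ·
  (2,4): δ = 90.69°  ·
  (2,5): δ = 40.79°  ✓
  (2,6): δ = 4.47°  ✓
  (3,4): δ = 131.67°  ·
  (3,5): δ = 81.76°  ·
  (3,6): δ = 45.45°  ✓
  (4,5): δ = 130.09°  ·
  (4,6): δ = 93.78°  ·
  (5,6): δ = 143.69°  ·
antipodal pairs: 7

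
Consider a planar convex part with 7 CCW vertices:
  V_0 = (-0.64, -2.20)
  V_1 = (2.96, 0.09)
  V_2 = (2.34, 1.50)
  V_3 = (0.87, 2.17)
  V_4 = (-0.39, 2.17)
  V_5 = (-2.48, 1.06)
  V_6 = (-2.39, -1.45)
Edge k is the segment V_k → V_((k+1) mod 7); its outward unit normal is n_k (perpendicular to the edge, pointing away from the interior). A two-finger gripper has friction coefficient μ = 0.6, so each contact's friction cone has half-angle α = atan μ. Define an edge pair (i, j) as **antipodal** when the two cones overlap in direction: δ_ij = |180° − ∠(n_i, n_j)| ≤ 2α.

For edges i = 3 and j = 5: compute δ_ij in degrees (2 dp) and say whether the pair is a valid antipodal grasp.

α = atan 0.6 = 30.96°;  2α = 61.93°
edge 3: e_3 = (-1.26, +0.00);  n_3 = (+0.0000, +1.0000)
edge 5: e_5 = (+0.09, -2.51);  n_5 = (-0.9994, -0.0358)
∠(n_3, n_5) = 92.05°
δ = |180° − 92.05°| = 87.95°
87.95° > 2α = 61.93°  →  invalid

δ = 87.95°, invalid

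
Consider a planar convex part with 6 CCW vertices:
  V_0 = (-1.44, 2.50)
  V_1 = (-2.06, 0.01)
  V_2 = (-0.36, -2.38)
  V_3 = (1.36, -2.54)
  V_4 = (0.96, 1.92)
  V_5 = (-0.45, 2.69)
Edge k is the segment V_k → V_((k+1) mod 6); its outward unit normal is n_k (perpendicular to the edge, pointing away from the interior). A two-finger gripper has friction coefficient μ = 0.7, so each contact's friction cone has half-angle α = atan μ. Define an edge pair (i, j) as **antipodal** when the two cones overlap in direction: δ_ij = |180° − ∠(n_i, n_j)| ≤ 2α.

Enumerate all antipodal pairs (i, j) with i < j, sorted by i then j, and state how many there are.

count = 6; pairs: (0,3), (1,3), (1,4), (1,5), (2,4), (2,5)

α = atan 0.7 = 34.99°;  2α = 69.98°
n_0 = (-0.9704, +0.2416)
n_1 = (-0.8149, -0.5796)
n_2 = (-0.0926, -0.9957)
n_3 = (+0.9960, +0.0893)
n_4 = (+0.4793, +0.8777)
n_5 = (-0.1885, +0.9821)
  (0,1): δ = 130.59°  ·
  (0,2): δ = 81.33°  ·
  (0,3): δ = 19.11°  ✓
  (0,4): δ = 75.34°  ·
  (0,5): δ = 114.85°  ·
  (1,2): δ = 130.74°  ·
  (1,3): δ = 30.30°  ✓
  (1,4): δ = 25.94°  ✓
  (1,5): δ = 65.44°  ✓
  (2,3): δ = 79.56°  ·
  (2,4): δ = 23.32°  ✓
  (2,5): δ = 16.18°  ✓
  (3,4): δ = 123.76°  ·
  (3,5): δ = 84.26°  ·
  (4,5): δ = 140.50°  ·
antipodal pairs: 6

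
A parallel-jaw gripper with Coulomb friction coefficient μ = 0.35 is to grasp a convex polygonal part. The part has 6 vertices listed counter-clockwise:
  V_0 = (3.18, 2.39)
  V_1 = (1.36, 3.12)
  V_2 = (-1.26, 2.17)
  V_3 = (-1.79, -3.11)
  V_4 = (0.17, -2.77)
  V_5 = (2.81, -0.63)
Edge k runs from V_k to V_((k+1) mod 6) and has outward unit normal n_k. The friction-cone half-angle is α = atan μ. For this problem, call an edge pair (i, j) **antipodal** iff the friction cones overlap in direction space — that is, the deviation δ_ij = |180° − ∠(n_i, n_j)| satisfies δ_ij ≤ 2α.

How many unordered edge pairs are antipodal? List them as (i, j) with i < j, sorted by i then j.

α = atan 0.35 = 19.29°;  2α = 38.58°
n_0 = (+0.3723, +0.9281)
n_1 = (-0.3409, +0.9401)
n_2 = (-0.9950, +0.0999)
n_3 = (+0.1709, -0.9853)
n_4 = (+0.6297, -0.7768)
n_5 = (+0.9926, -0.1216)
  (0,1): δ = 138.21°  ·
  (0,2): δ = 73.88°  ·
  (0,3): δ = 31.70°  ✓
  (0,4): δ = 60.88°  ·
  (0,5): δ = 104.87°  ·
  (1,2): δ = 115.66°  ·
  (1,3): δ = 10.09°  ✓
  (1,4): δ = 19.10°  ✓
  (1,5): δ = 63.08°  ·
  (2,3): δ = 74.43°  ·
  (2,4): δ = 45.24°  ·
  (2,5): δ = 1.25°  ✓
  (3,4): δ = 150.81°  ·
  (3,5): δ = 106.83°  ·
  (4,5): δ = 136.01°  ·
antipodal pairs: 4

count = 4; pairs: (0,3), (1,3), (1,4), (2,5)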